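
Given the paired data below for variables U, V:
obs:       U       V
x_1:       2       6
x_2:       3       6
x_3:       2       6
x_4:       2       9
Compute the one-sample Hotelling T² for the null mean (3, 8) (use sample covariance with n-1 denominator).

Step 1 — sample mean vector:
  mean(U) = (2 + 3 + 2 + 2) / 4 = 9/4 = 2.25
  mean(V) = (6 + 6 + 6 + 9) / 4 = 27/4 = 6.75
  x̄ = (2.25, 6.75),  deviation x̄ - mu_0 = (2.25, 6.75) - (3, 8) = (-0.75, -1.25).

Step 2 — sample covariance matrix, S[i,j] = (1/(n-1)) · Σ_k (x_{k,i} - mean_i) · (x_{k,j} - mean_j), divisor n-1 = 3:
  S[U,U] = ((-0.25)·(-0.25) + (0.75)·(0.75) + (-0.25)·(-0.25) + (-0.25)·(-0.25)) / 3 = 0.75/3 = 0.25
  S[U,V] = ((-0.25)·(-0.75) + (0.75)·(-0.75) + (-0.25)·(-0.75) + (-0.25)·(2.25)) / 3 = -0.75/3 = -0.25
  S[V,V] = ((-0.75)·(-0.75) + (-0.75)·(-0.75) + (-0.75)·(-0.75) + (2.25)·(2.25)) / 3 = 6.75/3 = 2.25
  S = [[0.25, -0.25],
 [-0.25, 2.25]].

Step 3 — invert S. det(S) = 0.25·2.25 - (-0.25)² = 0.5.
  S^{-1} = (1/det) · [[d, -b], [-b, a]] = [[4.5, 0.5],
 [0.5, 0.5]].

Step 4 — quadratic form (x̄ - mu_0)^T · S^{-1} · (x̄ - mu_0):
  S^{-1} · (x̄ - mu_0) = (-4, -1),
  (x̄ - mu_0)^T · [...] = (-0.75)·(-4) + (-1.25)·(-1) = 4.25.

Step 5 — scale by n: T² = 4 · 4.25 = 17.

T² ≈ 17


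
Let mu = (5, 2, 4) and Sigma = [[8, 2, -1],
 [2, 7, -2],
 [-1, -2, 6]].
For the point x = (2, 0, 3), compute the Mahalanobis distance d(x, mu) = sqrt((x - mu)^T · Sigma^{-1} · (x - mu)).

Step 1 — centre the observation: (x - mu) = (-3, -2, -1).

Step 2 — invert Sigma (cofactor / det for 3×3, or solve directly):
  Sigma^{-1} = [[0.1352, -0.0356, 0.0107],
 [-0.0356, 0.1673, 0.0498],
 [0.0107, 0.0498, 0.1851]].

Step 3 — form the quadratic (x - mu)^T · Sigma^{-1} · (x - mu):
  Sigma^{-1} · (x - mu) = (-0.3452, -0.2776, -0.3167).
  (x - mu)^T · [Sigma^{-1} · (x - mu)] = (-3)·(-0.3452) + (-2)·(-0.2776) + (-1)·(-0.3167) = 1.9075.

Step 4 — take square root: d = √(1.9075) ≈ 1.3811.

d(x, mu) = √(1.9075) ≈ 1.3811


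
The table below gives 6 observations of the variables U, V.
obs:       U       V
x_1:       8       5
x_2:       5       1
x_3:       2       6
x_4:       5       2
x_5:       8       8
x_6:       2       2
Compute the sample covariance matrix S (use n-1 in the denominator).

Step 1 — column means:
  mean(U) = (8 + 5 + 2 + 5 + 8 + 2) / 6 = 30/6 = 5
  mean(V) = (5 + 1 + 6 + 2 + 8 + 2) / 6 = 24/6 = 4

Step 2 — sample covariance S[i,j] = (1/(n-1)) · Σ_k (x_{k,i} - mean_i) · (x_{k,j} - mean_j), with n-1 = 5.
  S[U,U] = ((3)·(3) + (0)·(0) + (-3)·(-3) + (0)·(0) + (3)·(3) + (-3)·(-3)) / 5 = 36/5 = 7.2
  S[U,V] = ((3)·(1) + (0)·(-3) + (-3)·(2) + (0)·(-2) + (3)·(4) + (-3)·(-2)) / 5 = 15/5 = 3
  S[V,V] = ((1)·(1) + (-3)·(-3) + (2)·(2) + (-2)·(-2) + (4)·(4) + (-2)·(-2)) / 5 = 38/5 = 7.6

S is symmetric (S[j,i] = S[i,j]). Assembling:

S = [[7.2, 3],
 [3, 7.6]]


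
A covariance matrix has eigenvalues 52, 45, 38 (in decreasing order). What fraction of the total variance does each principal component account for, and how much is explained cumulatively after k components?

Step 1 — total variance = trace(Sigma) = Σ λ_i = 52 + 45 + 38 = 135.

Step 2 — fraction explained by component i = λ_i / Σ λ:
  PC1: 52/135 = 0.3852
  PC2: 45/135 = 0.3333
  PC3: 38/135 = 0.2815

Step 3 — cumulative fraction after k components = (λ_1 + ... + λ_k) / Σ λ:
  k = 1: 52/135 = 0.3852
  k = 2: (52 + 45)/135 = 97/135 = 0.7185
  k = 3: (52 + 45 + 38)/135 = 135/135 = 1

Summary (fraction, with percent):

explained: PC1 0.3852 (38.52%), PC2 0.3333 (33.33%), PC3 0.2815 (28.15%);  cumulative: 0.3852, 0.7185, 1


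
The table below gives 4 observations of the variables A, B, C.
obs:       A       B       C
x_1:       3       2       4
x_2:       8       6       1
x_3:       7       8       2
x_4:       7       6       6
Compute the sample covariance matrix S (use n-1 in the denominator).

Step 1 — column means:
  mean(A) = (3 + 8 + 7 + 7) / 4 = 25/4 = 6.25
  mean(B) = (2 + 6 + 8 + 6) / 4 = 22/4 = 5.5
  mean(C) = (4 + 1 + 2 + 6) / 4 = 13/4 = 3.25

Step 2 — sample covariance S[i,j] = (1/(n-1)) · Σ_k (x_{k,i} - mean_i) · (x_{k,j} - mean_j), with n-1 = 3.
  S[A,A] = ((-3.25)·(-3.25) + (1.75)·(1.75) + (0.75)·(0.75) + (0.75)·(0.75)) / 3 = 14.75/3 = 4.9167
  S[A,B] = ((-3.25)·(-3.5) + (1.75)·(0.5) + (0.75)·(2.5) + (0.75)·(0.5)) / 3 = 14.5/3 = 4.8333
  S[A,C] = ((-3.25)·(0.75) + (1.75)·(-2.25) + (0.75)·(-1.25) + (0.75)·(2.75)) / 3 = -5.25/3 = -1.75
  S[B,B] = ((-3.5)·(-3.5) + (0.5)·(0.5) + (2.5)·(2.5) + (0.5)·(0.5)) / 3 = 19/3 = 6.3333
  S[B,C] = ((-3.5)·(0.75) + (0.5)·(-2.25) + (2.5)·(-1.25) + (0.5)·(2.75)) / 3 = -5.5/3 = -1.8333
  S[C,C] = ((0.75)·(0.75) + (-2.25)·(-2.25) + (-1.25)·(-1.25) + (2.75)·(2.75)) / 3 = 14.75/3 = 4.9167

S is symmetric (S[j,i] = S[i,j]). Assembling:

S = [[4.9167, 4.8333, -1.75],
 [4.8333, 6.3333, -1.8333],
 [-1.75, -1.8333, 4.9167]]


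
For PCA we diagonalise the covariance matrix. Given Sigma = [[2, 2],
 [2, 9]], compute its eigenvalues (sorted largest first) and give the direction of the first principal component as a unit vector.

Step 1 — characteristic polynomial of 2×2 Sigma:
  det(Sigma - λI) = λ² - trace · λ + det = 0.
  trace = 2 + 9 = 11, det = 2·9 - (2)² = 14.
Step 2 — discriminant:
  Δ = trace² - 4·det = 121 - 56 = 65.
Step 3 — eigenvalues:
  λ = (trace ± √Δ)/2 = (11 ± 8.0623)/2,
  λ_1 = 9.5311,  λ_2 = 1.4689.

Step 4 — unit eigenvector for λ_1: solve (Sigma - λ_1 I)v = 0. First row:
  (2 - 9.5311)·v_x + (2)·v_y = 0, i.e. (-7.5311)·v_x + (2)·v_y = 0,
  so v ∝ (b, λ_1 - a) = (2, 7.5311) = u.
  ||u|| = √((2)² + (7.5311)²) = √(60.7179) ≈ 7.7922,
  v_1 = u/||u|| ≈ (0.2567, 0.9665) (||v_1|| = 1).

λ_1 = 9.5311,  λ_2 = 1.4689;  v_1 ≈ (0.2567, 0.9665)


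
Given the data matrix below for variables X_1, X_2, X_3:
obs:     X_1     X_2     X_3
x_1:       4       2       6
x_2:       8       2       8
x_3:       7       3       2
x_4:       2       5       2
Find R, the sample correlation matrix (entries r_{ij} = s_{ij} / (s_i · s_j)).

Step 1 — column means:
  mean(X_1) = (4 + 8 + 7 + 2) / 4 = 21/4 = 5.25
  mean(X_2) = (2 + 2 + 3 + 5) / 4 = 12/4 = 3
  mean(X_3) = (6 + 8 + 2 + 2) / 4 = 18/4 = 4.5

Step 2 — sample variances and covariances s[i,j] = (1/(n-1)) · Σ_k (x_{k,i} - mean_i) · (x_{k,j} - mean_j), with n-1 = 3:
  s[X_1,X_1] = ((-1.25)·(-1.25) + (2.75)·(2.75) + (1.75)·(1.75) + (-3.25)·(-3.25)) / 3 = 22.75/3 = 7.5833
  s[X_1,X_2] = ((-1.25)·(-1) + (2.75)·(-1) + (1.75)·(0) + (-3.25)·(2)) / 3 = -8/3 = -2.6667
  s[X_1,X_3] = ((-1.25)·(1.5) + (2.75)·(3.5) + (1.75)·(-2.5) + (-3.25)·(-2.5)) / 3 = 11.5/3 = 3.8333
  s[X_2,X_2] = ((-1)·(-1) + (-1)·(-1) + (0)·(0) + (2)·(2)) / 3 = 6/3 = 2
  s[X_2,X_3] = ((-1)·(1.5) + (-1)·(3.5) + (0)·(-2.5) + (2)·(-2.5)) / 3 = -10/3 = -3.3333
  s[X_3,X_3] = ((1.5)·(1.5) + (3.5)·(3.5) + (-2.5)·(-2.5) + (-2.5)·(-2.5)) / 3 = 27/3 = 9
  Sample standard deviations s_i = √(s[i,i]):
  s(X_1) = √(7.5833) = 2.7538
  s(X_2) = √(2) = 1.4142
  s(X_3) = √(9) = 3

Step 3 — r_{ij} = s_{ij} / (s_i · s_j):
  r[X_1,X_1] = 1 (diagonal).
  r[X_1,X_2] = -2.6667 / (2.7538 · 1.4142) = -2.6667 / 3.8944 = -0.6847
  r[X_1,X_3] = 3.8333 / (2.7538 · 3) = 3.8333 / 8.2614 = 0.464
  r[X_2,X_2] = 1 (diagonal).
  r[X_2,X_3] = -3.3333 / (1.4142 · 3) = -3.3333 / 4.2426 = -0.7857
  r[X_3,X_3] = 1 (diagonal).

R is symmetric with unit diagonal. Assembling:

R = [[1, -0.6847, 0.464],
 [-0.6847, 1, -0.7857],
 [0.464, -0.7857, 1]]


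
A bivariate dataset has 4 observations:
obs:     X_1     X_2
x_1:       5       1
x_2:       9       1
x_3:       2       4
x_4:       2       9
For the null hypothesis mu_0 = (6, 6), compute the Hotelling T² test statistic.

Step 1 — sample mean vector:
  mean(X_1) = (5 + 9 + 2 + 2) / 4 = 18/4 = 4.5
  mean(X_2) = (1 + 1 + 4 + 9) / 4 = 15/4 = 3.75
  x̄ = (4.5, 3.75),  deviation x̄ - mu_0 = (4.5, 3.75) - (6, 6) = (-1.5, -2.25).

Step 2 — sample covariance matrix, S[i,j] = (1/(n-1)) · Σ_k (x_{k,i} - mean_i) · (x_{k,j} - mean_j), divisor n-1 = 3:
  S[X_1,X_1] = ((0.5)·(0.5) + (4.5)·(4.5) + (-2.5)·(-2.5) + (-2.5)·(-2.5)) / 3 = 33/3 = 11
  S[X_1,X_2] = ((0.5)·(-2.75) + (4.5)·(-2.75) + (-2.5)·(0.25) + (-2.5)·(5.25)) / 3 = -27.5/3 = -9.1667
  S[X_2,X_2] = ((-2.75)·(-2.75) + (-2.75)·(-2.75) + (0.25)·(0.25) + (5.25)·(5.25)) / 3 = 42.75/3 = 14.25
  S = [[11, -9.1667],
 [-9.1667, 14.25]].

Step 3 — invert S. det(S) = 11·14.25 - (-9.1667)² = 72.7222.
  S^{-1} = (1/det) · [[d, -b], [-b, a]] = [[0.196, 0.1261],
 [0.1261, 0.1513]].

Step 4 — quadratic form (x̄ - mu_0)^T · S^{-1} · (x̄ - mu_0):
  S^{-1} · (x̄ - mu_0) = (-0.5775, -0.5294),
  (x̄ - mu_0)^T · [...] = (-1.5)·(-0.5775) + (-2.25)·(-0.5294) = 2.0575.

Step 5 — scale by n: T² = 4 · 2.0575 = 8.2299.

T² ≈ 8.2299


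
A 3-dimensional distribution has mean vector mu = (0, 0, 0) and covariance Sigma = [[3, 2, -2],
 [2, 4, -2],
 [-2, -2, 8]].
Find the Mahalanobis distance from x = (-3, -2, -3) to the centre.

Step 1 — centre the observation: (x - mu) = (-3, -2, -3).

Step 2 — invert Sigma (cofactor / det for 3×3, or solve directly):
  Sigma^{-1} = [[0.5385, -0.2308, 0.0769],
 [-0.2308, 0.3846, 0.0385],
 [0.0769, 0.0385, 0.1538]].

Step 3 — form the quadratic (x - mu)^T · Sigma^{-1} · (x - mu):
  Sigma^{-1} · (x - mu) = (-1.3846, -0.1923, -0.7692).
  (x - mu)^T · [Sigma^{-1} · (x - mu)] = (-3)·(-1.3846) + (-2)·(-0.1923) + (-3)·(-0.7692) = 6.8462.

Step 4 — take square root: d = √(6.8462) ≈ 2.6165.

d(x, mu) = √(6.8462) ≈ 2.6165


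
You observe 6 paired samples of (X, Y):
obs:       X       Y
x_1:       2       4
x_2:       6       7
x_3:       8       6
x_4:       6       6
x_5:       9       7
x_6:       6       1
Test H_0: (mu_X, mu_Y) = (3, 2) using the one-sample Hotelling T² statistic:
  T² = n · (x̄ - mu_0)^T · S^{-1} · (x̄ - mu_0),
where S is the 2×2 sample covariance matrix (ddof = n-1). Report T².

Step 1 — sample mean vector:
  mean(X) = (2 + 6 + 8 + 6 + 9 + 6) / 6 = 37/6 = 6.1667
  mean(Y) = (4 + 7 + 6 + 6 + 7 + 1) / 6 = 31/6 = 5.1667
  x̄ = (6.1667, 5.1667),  deviation x̄ - mu_0 = (6.1667, 5.1667) - (3, 2) = (3.1667, 3.1667).

Step 2 — sample covariance matrix, S[i,j] = (1/(n-1)) · Σ_k (x_{k,i} - mean_i) · (x_{k,j} - mean_j), divisor n-1 = 5:
  S[X,X] = ((-4.1667)·(-4.1667) + (-0.1667)·(-0.1667) + (1.8333)·(1.8333) + (-0.1667)·(-0.1667) + (2.8333)·(2.8333) + (-0.1667)·(-0.1667)) / 5 = 28.8333/5 = 5.7667
  S[X,Y] = ((-4.1667)·(-1.1667) + (-0.1667)·(1.8333) + (1.8333)·(0.8333) + (-0.1667)·(0.8333) + (2.8333)·(1.8333) + (-0.1667)·(-4.1667)) / 5 = 11.8333/5 = 2.3667
  S[Y,Y] = ((-1.1667)·(-1.1667) + (1.8333)·(1.8333) + (0.8333)·(0.8333) + (0.8333)·(0.8333) + (1.8333)·(1.8333) + (-4.1667)·(-4.1667)) / 5 = 26.8333/5 = 5.3667
  S = [[5.7667, 2.3667],
 [2.3667, 5.3667]].

Step 3 — invert S. det(S) = 5.7667·5.3667 - (2.3667)² = 25.3467.
  S^{-1} = (1/det) · [[d, -b], [-b, a]] = [[0.2117, -0.0934],
 [-0.0934, 0.2275]].

Step 4 — quadratic form (x̄ - mu_0)^T · S^{-1} · (x̄ - mu_0):
  S^{-1} · (x̄ - mu_0) = (0.3748, 0.4248),
  (x̄ - mu_0)^T · [...] = (3.1667)·(0.3748) + (3.1667)·(0.4248) = 2.532.

Step 5 — scale by n: T² = 6 · 2.532 = 15.192.

T² ≈ 15.192


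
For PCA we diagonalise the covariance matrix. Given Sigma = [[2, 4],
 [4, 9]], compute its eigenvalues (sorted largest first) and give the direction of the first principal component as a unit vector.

Step 1 — characteristic polynomial of 2×2 Sigma:
  det(Sigma - λI) = λ² - trace · λ + det = 0.
  trace = 2 + 9 = 11, det = 2·9 - (4)² = 2.
Step 2 — discriminant:
  Δ = trace² - 4·det = 121 - 8 = 113.
Step 3 — eigenvalues:
  λ = (trace ± √Δ)/2 = (11 ± 10.6301)/2,
  λ_1 = 10.8151,  λ_2 = 0.1849.

Step 4 — unit eigenvector for λ_1: solve (Sigma - λ_1 I)v = 0. First row:
  (2 - 10.8151)·v_x + (4)·v_y = 0, i.e. (-8.8151)·v_x + (4)·v_y = 0,
  so v ∝ (b, λ_1 - a) = (4, 8.8151) = u.
  ||u|| = √((4)² + (8.8151)²) = √(93.7055) ≈ 9.6802,
  v_1 = u/||u|| ≈ (0.4132, 0.9106) (||v_1|| = 1).

λ_1 = 10.8151,  λ_2 = 0.1849;  v_1 ≈ (0.4132, 0.9106)


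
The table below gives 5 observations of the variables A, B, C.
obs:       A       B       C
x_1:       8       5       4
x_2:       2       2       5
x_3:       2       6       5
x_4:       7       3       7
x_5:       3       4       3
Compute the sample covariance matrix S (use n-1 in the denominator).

Step 1 — column means:
  mean(A) = (8 + 2 + 2 + 7 + 3) / 5 = 22/5 = 4.4
  mean(B) = (5 + 2 + 6 + 3 + 4) / 5 = 20/5 = 4
  mean(C) = (4 + 5 + 5 + 7 + 3) / 5 = 24/5 = 4.8

Step 2 — sample covariance S[i,j] = (1/(n-1)) · Σ_k (x_{k,i} - mean_i) · (x_{k,j} - mean_j), with n-1 = 4.
  S[A,A] = ((3.6)·(3.6) + (-2.4)·(-2.4) + (-2.4)·(-2.4) + (2.6)·(2.6) + (-1.4)·(-1.4)) / 4 = 33.2/4 = 8.3
  S[A,B] = ((3.6)·(1) + (-2.4)·(-2) + (-2.4)·(2) + (2.6)·(-1) + (-1.4)·(0)) / 4 = 1/4 = 0.25
  S[A,C] = ((3.6)·(-0.8) + (-2.4)·(0.2) + (-2.4)·(0.2) + (2.6)·(2.2) + (-1.4)·(-1.8)) / 4 = 4.4/4 = 1.1
  S[B,B] = ((1)·(1) + (-2)·(-2) + (2)·(2) + (-1)·(-1) + (0)·(0)) / 4 = 10/4 = 2.5
  S[B,C] = ((1)·(-0.8) + (-2)·(0.2) + (2)·(0.2) + (-1)·(2.2) + (0)·(-1.8)) / 4 = -3/4 = -0.75
  S[C,C] = ((-0.8)·(-0.8) + (0.2)·(0.2) + (0.2)·(0.2) + (2.2)·(2.2) + (-1.8)·(-1.8)) / 4 = 8.8/4 = 2.2

S is symmetric (S[j,i] = S[i,j]). Assembling:

S = [[8.3, 0.25, 1.1],
 [0.25, 2.5, -0.75],
 [1.1, -0.75, 2.2]]


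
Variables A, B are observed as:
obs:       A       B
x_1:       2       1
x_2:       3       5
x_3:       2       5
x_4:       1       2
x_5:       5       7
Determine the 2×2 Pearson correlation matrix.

Step 1 — column means:
  mean(A) = (2 + 3 + 2 + 1 + 5) / 5 = 13/5 = 2.6
  mean(B) = (1 + 5 + 5 + 2 + 7) / 5 = 20/5 = 4

Step 2 — sample variances and covariances s[i,j] = (1/(n-1)) · Σ_k (x_{k,i} - mean_i) · (x_{k,j} - mean_j), with n-1 = 4:
  s[A,A] = ((-0.6)·(-0.6) + (0.4)·(0.4) + (-0.6)·(-0.6) + (-1.6)·(-1.6) + (2.4)·(2.4)) / 4 = 9.2/4 = 2.3
  s[A,B] = ((-0.6)·(-3) + (0.4)·(1) + (-0.6)·(1) + (-1.6)·(-2) + (2.4)·(3)) / 4 = 12/4 = 3
  s[B,B] = ((-3)·(-3) + (1)·(1) + (1)·(1) + (-2)·(-2) + (3)·(3)) / 4 = 24/4 = 6
  Sample standard deviations s_i = √(s[i,i]):
  s(A) = √(2.3) = 1.5166
  s(B) = √(6) = 2.4495

Step 3 — r_{ij} = s_{ij} / (s_i · s_j):
  r[A,A] = 1 (diagonal).
  r[A,B] = 3 / (1.5166 · 2.4495) = 3 / 3.7148 = 0.8076
  r[B,B] = 1 (diagonal).

R is symmetric with unit diagonal. Assembling:

R = [[1, 0.8076],
 [0.8076, 1]]


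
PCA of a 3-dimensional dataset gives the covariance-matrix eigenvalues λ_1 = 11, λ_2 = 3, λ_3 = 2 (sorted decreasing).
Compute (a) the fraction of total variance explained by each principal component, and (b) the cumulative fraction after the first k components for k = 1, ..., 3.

Step 1 — total variance = trace(Sigma) = Σ λ_i = 11 + 3 + 2 = 16.

Step 2 — fraction explained by component i = λ_i / Σ λ:
  PC1: 11/16 = 0.6875
  PC2: 3/16 = 0.1875
  PC3: 2/16 = 0.125

Step 3 — cumulative fraction after k components = (λ_1 + ... + λ_k) / Σ λ:
  k = 1: 11/16 = 0.6875
  k = 2: (11 + 3)/16 = 14/16 = 0.875
  k = 3: (11 + 3 + 2)/16 = 16/16 = 1

Summary (fraction, with percent):

explained: PC1 0.6875 (68.75%), PC2 0.1875 (18.75%), PC3 0.125 (12.5%);  cumulative: 0.6875, 0.875, 1


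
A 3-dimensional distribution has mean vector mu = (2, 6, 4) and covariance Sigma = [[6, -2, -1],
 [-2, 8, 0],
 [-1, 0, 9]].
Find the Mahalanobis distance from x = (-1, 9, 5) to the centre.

Step 1 — centre the observation: (x - mu) = (-3, 3, 1).

Step 2 — invert Sigma (cofactor / det for 3×3, or solve directly):
  Sigma^{-1} = [[0.1856, 0.0464, 0.0206],
 [0.0464, 0.1366, 0.0052],
 [0.0206, 0.0052, 0.1134]].

Step 3 — form the quadratic (x - mu)^T · Sigma^{-1} · (x - mu):
  Sigma^{-1} · (x - mu) = (-0.3969, 0.2758, 0.067).
  (x - mu)^T · [Sigma^{-1} · (x - mu)] = (-3)·(-0.3969) + (3)·(0.2758) + (1)·(0.067) = 2.0851.

Step 4 — take square root: d = √(2.0851) ≈ 1.444.

d(x, mu) = √(2.0851) ≈ 1.444


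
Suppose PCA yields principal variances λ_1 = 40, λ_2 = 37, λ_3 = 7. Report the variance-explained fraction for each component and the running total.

Step 1 — total variance = trace(Sigma) = Σ λ_i = 40 + 37 + 7 = 84.

Step 2 — fraction explained by component i = λ_i / Σ λ:
  PC1: 40/84 = 0.4762
  PC2: 37/84 = 0.4405
  PC3: 7/84 = 0.0833

Step 3 — cumulative fraction after k components = (λ_1 + ... + λ_k) / Σ λ:
  k = 1: 40/84 = 0.4762
  k = 2: (40 + 37)/84 = 77/84 = 0.9167
  k = 3: (40 + 37 + 7)/84 = 84/84 = 1

Summary (fraction, with percent):

explained: PC1 0.4762 (47.62%), PC2 0.4405 (44.05%), PC3 0.0833 (8.33%);  cumulative: 0.4762, 0.9167, 1


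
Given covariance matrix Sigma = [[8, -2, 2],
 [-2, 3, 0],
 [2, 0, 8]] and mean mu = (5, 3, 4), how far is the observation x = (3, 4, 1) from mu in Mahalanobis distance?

Step 1 — centre the observation: (x - mu) = (-2, 1, -3).

Step 2 — invert Sigma (cofactor / det for 3×3, or solve directly):
  Sigma^{-1} = [[0.1622, 0.1081, -0.0405],
 [0.1081, 0.4054, -0.027],
 [-0.0405, -0.027, 0.1351]].

Step 3 — form the quadratic (x - mu)^T · Sigma^{-1} · (x - mu):
  Sigma^{-1} · (x - mu) = (-0.0946, 0.2703, -0.3514).
  (x - mu)^T · [Sigma^{-1} · (x - mu)] = (-2)·(-0.0946) + (1)·(0.2703) + (-3)·(-0.3514) = 1.5135.

Step 4 — take square root: d = √(1.5135) ≈ 1.2302.

d(x, mu) = √(1.5135) ≈ 1.2302


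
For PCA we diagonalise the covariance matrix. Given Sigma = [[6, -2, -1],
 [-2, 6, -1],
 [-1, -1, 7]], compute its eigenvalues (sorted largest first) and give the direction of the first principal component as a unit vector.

Step 1 — characteristic polynomial p(λ) = det(λI - Sigma) = λ³ - tr·λ² + c_1·λ - det, where tr = trace, c_1 = sum of the principal 2×2 minors, det = det(Sigma):
  tr = 6 + 6 + 7 = 19,
  c_1 = (6·6 - (-2)²) + (6·7 - (-1)²) + (6·7 - (-1)²) = 32 + 41 + 41 = 114,
  det = 6·(6·7 - (-1)²) - (-2)·((-2)·7 - (-1)·(-1)) + (-1)·((-2)·(-1) - 6·(-1)) = 6·(41) - (-2)·(-15) + (-1)·(8) = 208.
  So p(λ) = λ³ - 19λ² + 114λ - 208.
Step 2 — look for an integer root (rational root theorem: any rational root is an integer divisor of 208). Testing λ = 8:
  p(8) = 512 - 1216 + 912 - 208 = 0  ✓
  Dividing out (λ - 8): p(λ) = (λ - 8)(λ² - 11λ + 26).
Step 3 — remaining eigenvalues from the quadratic λ² - 11λ + 26 = 0:
  Δ = 11² - 4·26 = 121 - 104 = 17,  λ = (11 ± √17)/2 = (11 ± 4.1231)/2 ≈ 7.5616 or 3.4384.
  Sorted: λ_1 = 8,  λ_2 = 7.5616,  λ_3 = 3.4384  (check: sum = 19 = tr ✓).

Step 4 — unit eigenvector for λ_1 = 8: v spans the null space of (Sigma - λ_1 I), whose rows are
  r_1 = (-2, -2, -1),  r_2 = (-2, -2, -1),  r_3 = (-1, -1, -1).
  v is orthogonal to every row, so take v ∝ r_1 × r_3 = ((-2)·(-1) - (-1)·(-1), (-1)·(-1) - (-2)·(-1), (-2)·(-1) - (-2)·(-1)) = (1, -1, 0).
  Let u = (1, -1, 0).
  ||u|| = √((1)² + (-1)² + (0)²) = √(2) ≈ 1.4142,  v_1 = u/||u|| ≈ (0.7071, -0.7071, 0) (||v_1|| = 1).

λ_1 = 8,  λ_2 = 7.5616,  λ_3 = 3.4384;  v_1 ≈ (0.7071, -0.7071, 0)


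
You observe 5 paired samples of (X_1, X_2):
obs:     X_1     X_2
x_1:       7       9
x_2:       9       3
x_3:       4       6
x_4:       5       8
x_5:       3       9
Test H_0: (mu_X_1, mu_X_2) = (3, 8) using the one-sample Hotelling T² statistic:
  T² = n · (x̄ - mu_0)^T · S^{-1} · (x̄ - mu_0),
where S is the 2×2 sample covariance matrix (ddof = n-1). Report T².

Step 1 — sample mean vector:
  mean(X_1) = (7 + 9 + 4 + 5 + 3) / 5 = 28/5 = 5.6
  mean(X_2) = (9 + 3 + 6 + 8 + 9) / 5 = 35/5 = 7
  x̄ = (5.6, 7),  deviation x̄ - mu_0 = (5.6, 7) - (3, 8) = (2.6, -1).

Step 2 — sample covariance matrix, S[i,j] = (1/(n-1)) · Σ_k (x_{k,i} - mean_i) · (x_{k,j} - mean_j), divisor n-1 = 4:
  S[X_1,X_1] = ((1.4)·(1.4) + (3.4)·(3.4) + (-1.6)·(-1.6) + (-0.6)·(-0.6) + (-2.6)·(-2.6)) / 4 = 23.2/4 = 5.8
  S[X_1,X_2] = ((1.4)·(2) + (3.4)·(-4) + (-1.6)·(-1) + (-0.6)·(1) + (-2.6)·(2)) / 4 = -15/4 = -3.75
  S[X_2,X_2] = ((2)·(2) + (-4)·(-4) + (-1)·(-1) + (1)·(1) + (2)·(2)) / 4 = 26/4 = 6.5
  S = [[5.8, -3.75],
 [-3.75, 6.5]].

Step 3 — invert S. det(S) = 5.8·6.5 - (-3.75)² = 23.6375.
  S^{-1} = (1/det) · [[d, -b], [-b, a]] = [[0.275, 0.1586],
 [0.1586, 0.2454]].

Step 4 — quadratic form (x̄ - mu_0)^T · S^{-1} · (x̄ - mu_0):
  S^{-1} · (x̄ - mu_0) = (0.5563, 0.1671),
  (x̄ - mu_0)^T · [...] = (2.6)·(0.5563) + (-1)·(0.1671) = 1.2793.

Step 5 — scale by n: T² = 5 · 1.2793 = 6.3966.

T² ≈ 6.3966


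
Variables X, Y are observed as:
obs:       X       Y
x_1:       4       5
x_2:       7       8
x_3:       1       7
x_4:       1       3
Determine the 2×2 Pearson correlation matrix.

Step 1 — column means:
  mean(X) = (4 + 7 + 1 + 1) / 4 = 13/4 = 3.25
  mean(Y) = (5 + 8 + 7 + 3) / 4 = 23/4 = 5.75

Step 2 — sample variances and covariances s[i,j] = (1/(n-1)) · Σ_k (x_{k,i} - mean_i) · (x_{k,j} - mean_j), with n-1 = 3:
  s[X,X] = ((0.75)·(0.75) + (3.75)·(3.75) + (-2.25)·(-2.25) + (-2.25)·(-2.25)) / 3 = 24.75/3 = 8.25
  s[X,Y] = ((0.75)·(-0.75) + (3.75)·(2.25) + (-2.25)·(1.25) + (-2.25)·(-2.75)) / 3 = 11.25/3 = 3.75
  s[Y,Y] = ((-0.75)·(-0.75) + (2.25)·(2.25) + (1.25)·(1.25) + (-2.75)·(-2.75)) / 3 = 14.75/3 = 4.9167
  Sample standard deviations s_i = √(s[i,i]):
  s(X) = √(8.25) = 2.8723
  s(Y) = √(4.9167) = 2.2174

Step 3 — r_{ij} = s_{ij} / (s_i · s_j):
  r[X,X] = 1 (diagonal).
  r[X,Y] = 3.75 / (2.8723 · 2.2174) = 3.75 / 6.3689 = 0.5888
  r[Y,Y] = 1 (diagonal).

R is symmetric with unit diagonal. Assembling:

R = [[1, 0.5888],
 [0.5888, 1]]


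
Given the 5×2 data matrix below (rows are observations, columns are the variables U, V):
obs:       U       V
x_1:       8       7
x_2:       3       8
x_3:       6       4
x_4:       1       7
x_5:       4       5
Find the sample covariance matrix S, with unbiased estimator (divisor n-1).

Step 1 — column means:
  mean(U) = (8 + 3 + 6 + 1 + 4) / 5 = 22/5 = 4.4
  mean(V) = (7 + 8 + 4 + 7 + 5) / 5 = 31/5 = 6.2

Step 2 — sample covariance S[i,j] = (1/(n-1)) · Σ_k (x_{k,i} - mean_i) · (x_{k,j} - mean_j), with n-1 = 4.
  S[U,U] = ((3.6)·(3.6) + (-1.4)·(-1.4) + (1.6)·(1.6) + (-3.4)·(-3.4) + (-0.4)·(-0.4)) / 4 = 29.2/4 = 7.3
  S[U,V] = ((3.6)·(0.8) + (-1.4)·(1.8) + (1.6)·(-2.2) + (-3.4)·(0.8) + (-0.4)·(-1.2)) / 4 = -5.4/4 = -1.35
  S[V,V] = ((0.8)·(0.8) + (1.8)·(1.8) + (-2.2)·(-2.2) + (0.8)·(0.8) + (-1.2)·(-1.2)) / 4 = 10.8/4 = 2.7

S is symmetric (S[j,i] = S[i,j]). Assembling:

S = [[7.3, -1.35],
 [-1.35, 2.7]]


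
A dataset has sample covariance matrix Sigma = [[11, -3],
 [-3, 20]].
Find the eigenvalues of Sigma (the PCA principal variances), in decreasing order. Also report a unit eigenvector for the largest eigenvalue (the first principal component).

Step 1 — characteristic polynomial of 2×2 Sigma:
  det(Sigma - λI) = λ² - trace · λ + det = 0.
  trace = 11 + 20 = 31, det = 11·20 - (-3)² = 211.
Step 2 — discriminant:
  Δ = trace² - 4·det = 961 - 844 = 117.
Step 3 — eigenvalues:
  λ = (trace ± √Δ)/2 = (31 ± 10.8167)/2,
  λ_1 = 20.9083,  λ_2 = 10.0917.

Step 4 — unit eigenvector for λ_1: solve (Sigma - λ_1 I)v = 0. First row:
  (11 - 20.9083)·v_x + (-3)·v_y = 0, i.e. (-9.9083)·v_x + (-3)·v_y = 0,
  so v ∝ (b, λ_1 - a) = (-3, 9.9083); multiply by -1 so the first entry is positive: u = (3, -9.9083).
  ||u|| = √((3)² + (-9.9083)²) = √(107.1749) ≈ 10.3525,
  v_1 = u/||u|| ≈ (0.2898, -0.9571) (||v_1|| = 1).

λ_1 = 20.9083,  λ_2 = 10.0917;  v_1 ≈ (0.2898, -0.9571)


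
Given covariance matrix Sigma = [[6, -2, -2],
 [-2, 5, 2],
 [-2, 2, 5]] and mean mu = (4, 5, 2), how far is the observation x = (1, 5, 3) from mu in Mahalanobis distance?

Step 1 — centre the observation: (x - mu) = (-3, 0, 1).

Step 2 — invert Sigma (cofactor / det for 3×3, or solve directly):
  Sigma^{-1} = [[0.2059, 0.0588, 0.0588],
 [0.0588, 0.2549, -0.0784],
 [0.0588, -0.0784, 0.2549]].

Step 3 — form the quadratic (x - mu)^T · Sigma^{-1} · (x - mu):
  Sigma^{-1} · (x - mu) = (-0.5588, -0.2549, 0.0784).
  (x - mu)^T · [Sigma^{-1} · (x - mu)] = (-3)·(-0.5588) + (0)·(-0.2549) + (1)·(0.0784) = 1.7549.

Step 4 — take square root: d = √(1.7549) ≈ 1.3247.

d(x, mu) = √(1.7549) ≈ 1.3247


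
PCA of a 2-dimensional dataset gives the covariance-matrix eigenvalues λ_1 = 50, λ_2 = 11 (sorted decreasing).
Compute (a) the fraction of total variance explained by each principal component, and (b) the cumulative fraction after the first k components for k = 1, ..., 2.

Step 1 — total variance = trace(Sigma) = Σ λ_i = 50 + 11 = 61.

Step 2 — fraction explained by component i = λ_i / Σ λ:
  PC1: 50/61 = 0.8197
  PC2: 11/61 = 0.1803

Step 3 — cumulative fraction after k components = (λ_1 + ... + λ_k) / Σ λ:
  k = 1: 50/61 = 0.8197
  k = 2: (50 + 11)/61 = 61/61 = 1

Summary (fraction, with percent):

explained: PC1 0.8197 (81.97%), PC2 0.1803 (18.03%);  cumulative: 0.8197, 1


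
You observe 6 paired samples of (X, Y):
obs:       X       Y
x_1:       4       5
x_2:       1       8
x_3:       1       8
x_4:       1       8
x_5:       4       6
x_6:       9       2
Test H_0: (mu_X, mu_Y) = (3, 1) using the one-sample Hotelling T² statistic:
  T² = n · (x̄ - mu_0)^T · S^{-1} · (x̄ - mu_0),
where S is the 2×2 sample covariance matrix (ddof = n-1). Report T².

Step 1 — sample mean vector:
  mean(X) = (4 + 1 + 1 + 1 + 4 + 9) / 6 = 20/6 = 3.3333
  mean(Y) = (5 + 8 + 8 + 8 + 6 + 2) / 6 = 37/6 = 6.1667
  x̄ = (3.3333, 6.1667),  deviation x̄ - mu_0 = (3.3333, 6.1667) - (3, 1) = (0.3333, 5.1667).

Step 2 — sample covariance matrix, S[i,j] = (1/(n-1)) · Σ_k (x_{k,i} - mean_i) · (x_{k,j} - mean_j), divisor n-1 = 5:
  S[X,X] = ((0.6667)·(0.6667) + (-2.3333)·(-2.3333) + (-2.3333)·(-2.3333) + (-2.3333)·(-2.3333) + (0.6667)·(0.6667) + (5.6667)·(5.6667)) / 5 = 49.3333/5 = 9.8667
  S[X,Y] = ((0.6667)·(-1.1667) + (-2.3333)·(1.8333) + (-2.3333)·(1.8333) + (-2.3333)·(1.8333) + (0.6667)·(-0.1667) + (5.6667)·(-4.1667)) / 5 = -37.3333/5 = -7.4667
  S[Y,Y] = ((-1.1667)·(-1.1667) + (1.8333)·(1.8333) + (1.8333)·(1.8333) + (1.8333)·(1.8333) + (-0.1667)·(-0.1667) + (-4.1667)·(-4.1667)) / 5 = 28.8333/5 = 5.7667
  S = [[9.8667, -7.4667],
 [-7.4667, 5.7667]].

Step 3 — invert S. det(S) = 9.8667·5.7667 - (-7.4667)² = 1.1467.
  S^{-1} = (1/det) · [[d, -b], [-b, a]] = [[5.0291, 6.5116],
 [6.5116, 8.6047]].

Step 4 — quadratic form (x̄ - mu_0)^T · S^{-1} · (x̄ - mu_0):
  S^{-1} · (x̄ - mu_0) = (35.3198, 46.6279),
  (x̄ - mu_0)^T · [...] = (0.3333)·(35.3198) + (5.1667)·(46.6279) = 252.6841.

Step 5 — scale by n: T² = 6 · 252.6841 = 1516.1047.

T² ≈ 1516.1047


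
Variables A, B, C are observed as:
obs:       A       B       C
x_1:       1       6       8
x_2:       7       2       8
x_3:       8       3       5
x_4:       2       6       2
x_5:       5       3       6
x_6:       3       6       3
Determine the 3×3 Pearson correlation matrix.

Step 1 — column means:
  mean(A) = (1 + 7 + 8 + 2 + 5 + 3) / 6 = 26/6 = 4.3333
  mean(B) = (6 + 2 + 3 + 6 + 3 + 6) / 6 = 26/6 = 4.3333
  mean(C) = (8 + 8 + 5 + 2 + 6 + 3) / 6 = 32/6 = 5.3333

Step 2 — sample variances and covariances s[i,j] = (1/(n-1)) · Σ_k (x_{k,i} - mean_i) · (x_{k,j} - mean_j), with n-1 = 5:
  s[A,A] = ((-3.3333)·(-3.3333) + (2.6667)·(2.6667) + (3.6667)·(3.6667) + (-2.3333)·(-2.3333) + (0.6667)·(0.6667) + (-1.3333)·(-1.3333)) / 5 = 39.3333/5 = 7.8667
  s[A,B] = ((-3.3333)·(1.6667) + (2.6667)·(-2.3333) + (3.6667)·(-1.3333) + (-2.3333)·(1.6667) + (0.6667)·(-1.3333) + (-1.3333)·(1.6667)) / 5 = -23.6667/5 = -4.7333
  s[A,C] = ((-3.3333)·(2.6667) + (2.6667)·(2.6667) + (3.6667)·(-0.3333) + (-2.3333)·(-3.3333) + (0.6667)·(0.6667) + (-1.3333)·(-2.3333)) / 5 = 8.3333/5 = 1.6667
  s[B,B] = ((1.6667)·(1.6667) + (-2.3333)·(-2.3333) + (-1.3333)·(-1.3333) + (1.6667)·(1.6667) + (-1.3333)·(-1.3333) + (1.6667)·(1.6667)) / 5 = 17.3333/5 = 3.4667
  s[B,C] = ((1.6667)·(2.6667) + (-2.3333)·(2.6667) + (-1.3333)·(-0.3333) + (1.6667)·(-3.3333) + (-1.3333)·(0.6667) + (1.6667)·(-2.3333)) / 5 = -11.6667/5 = -2.3333
  s[C,C] = ((2.6667)·(2.6667) + (2.6667)·(2.6667) + (-0.3333)·(-0.3333) + (-3.3333)·(-3.3333) + (0.6667)·(0.6667) + (-2.3333)·(-2.3333)) / 5 = 31.3333/5 = 6.2667
  Sample standard deviations s_i = √(s[i,i]):
  s(A) = √(7.8667) = 2.8048
  s(B) = √(3.4667) = 1.8619
  s(C) = √(6.2667) = 2.5033

Step 3 — r_{ij} = s_{ij} / (s_i · s_j):
  r[A,A] = 1 (diagonal).
  r[A,B] = -4.7333 / (2.8048 · 1.8619) = -4.7333 / 5.2222 = -0.9064
  r[A,C] = 1.6667 / (2.8048 · 2.5033) = 1.6667 / 7.0212 = 0.2374
  r[B,B] = 1 (diagonal).
  r[B,C] = -2.3333 / (1.8619 · 2.5033) = -2.3333 / 4.6609 = -0.5006
  r[C,C] = 1 (diagonal).

R is symmetric with unit diagonal. Assembling:

R = [[1, -0.9064, 0.2374],
 [-0.9064, 1, -0.5006],
 [0.2374, -0.5006, 1]]


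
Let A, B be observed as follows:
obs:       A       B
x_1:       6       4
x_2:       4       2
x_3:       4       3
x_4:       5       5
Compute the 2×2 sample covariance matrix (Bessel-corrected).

Step 1 — column means:
  mean(A) = (6 + 4 + 4 + 5) / 4 = 19/4 = 4.75
  mean(B) = (4 + 2 + 3 + 5) / 4 = 14/4 = 3.5

Step 2 — sample covariance S[i,j] = (1/(n-1)) · Σ_k (x_{k,i} - mean_i) · (x_{k,j} - mean_j), with n-1 = 3.
  S[A,A] = ((1.25)·(1.25) + (-0.75)·(-0.75) + (-0.75)·(-0.75) + (0.25)·(0.25)) / 3 = 2.75/3 = 0.9167
  S[A,B] = ((1.25)·(0.5) + (-0.75)·(-1.5) + (-0.75)·(-0.5) + (0.25)·(1.5)) / 3 = 2.5/3 = 0.8333
  S[B,B] = ((0.5)·(0.5) + (-1.5)·(-1.5) + (-0.5)·(-0.5) + (1.5)·(1.5)) / 3 = 5/3 = 1.6667

S is symmetric (S[j,i] = S[i,j]). Assembling:

S = [[0.9167, 0.8333],
 [0.8333, 1.6667]]


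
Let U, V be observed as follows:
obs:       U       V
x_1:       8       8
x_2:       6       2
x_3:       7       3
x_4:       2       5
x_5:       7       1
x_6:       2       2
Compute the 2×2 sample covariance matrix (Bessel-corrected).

Step 1 — column means:
  mean(U) = (8 + 6 + 7 + 2 + 7 + 2) / 6 = 32/6 = 5.3333
  mean(V) = (8 + 2 + 3 + 5 + 1 + 2) / 6 = 21/6 = 3.5

Step 2 — sample covariance S[i,j] = (1/(n-1)) · Σ_k (x_{k,i} - mean_i) · (x_{k,j} - mean_j), with n-1 = 5.
  S[U,U] = ((2.6667)·(2.6667) + (0.6667)·(0.6667) + (1.6667)·(1.6667) + (-3.3333)·(-3.3333) + (1.6667)·(1.6667) + (-3.3333)·(-3.3333)) / 5 = 35.3333/5 = 7.0667
  S[U,V] = ((2.6667)·(4.5) + (0.6667)·(-1.5) + (1.6667)·(-0.5) + (-3.3333)·(1.5) + (1.6667)·(-2.5) + (-3.3333)·(-1.5)) / 5 = 6/5 = 1.2
  S[V,V] = ((4.5)·(4.5) + (-1.5)·(-1.5) + (-0.5)·(-0.5) + (1.5)·(1.5) + (-2.5)·(-2.5) + (-1.5)·(-1.5)) / 5 = 33.5/5 = 6.7

S is symmetric (S[j,i] = S[i,j]). Assembling:

S = [[7.0667, 1.2],
 [1.2, 6.7]]


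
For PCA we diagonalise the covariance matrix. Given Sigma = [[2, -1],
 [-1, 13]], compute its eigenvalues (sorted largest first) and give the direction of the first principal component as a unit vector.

Step 1 — characteristic polynomial of 2×2 Sigma:
  det(Sigma - λI) = λ² - trace · λ + det = 0.
  trace = 2 + 13 = 15, det = 2·13 - (-1)² = 25.
Step 2 — discriminant:
  Δ = trace² - 4·det = 225 - 100 = 125.
Step 3 — eigenvalues:
  λ = (trace ± √Δ)/2 = (15 ± 11.1803)/2,
  λ_1 = 13.0902,  λ_2 = 1.9098.

Step 4 — unit eigenvector for λ_1: solve (Sigma - λ_1 I)v = 0. First row:
  (2 - 13.0902)·v_x + (-1)·v_y = 0, i.e. (-11.0902)·v_x + (-1)·v_y = 0,
  so v ∝ (b, λ_1 - a) = (-1, 11.0902); multiply by -1 so the first entry is positive: u = (1, -11.0902).
  ||u|| = √((1)² + (-11.0902)²) = √(123.9919) ≈ 11.1352,
  v_1 = u/||u|| ≈ (0.0898, -0.996) (||v_1|| = 1).

λ_1 = 13.0902,  λ_2 = 1.9098;  v_1 ≈ (0.0898, -0.996)


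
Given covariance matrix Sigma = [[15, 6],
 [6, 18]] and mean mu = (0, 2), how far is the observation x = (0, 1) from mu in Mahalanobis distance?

Step 1 — centre the observation: (x - mu) = (0, -1).

Step 2 — invert Sigma. det(Sigma) = 15·18 - (6)² = 234.
  Sigma^{-1} = (1/det) · [[d, -b], [-b, a]] = [[0.0769, -0.0256],
 [-0.0256, 0.0641]].

Step 3 — form the quadratic (x - mu)^T · Sigma^{-1} · (x - mu):
  Sigma^{-1} · (x - mu) = (0.0256, -0.0641).
  (x - mu)^T · [Sigma^{-1} · (x - mu)] = (0)·(0.0256) + (-1)·(-0.0641) = 0.0641.

Step 4 — take square root: d = √(0.0641) ≈ 0.2532.

d(x, mu) = √(0.0641) ≈ 0.2532


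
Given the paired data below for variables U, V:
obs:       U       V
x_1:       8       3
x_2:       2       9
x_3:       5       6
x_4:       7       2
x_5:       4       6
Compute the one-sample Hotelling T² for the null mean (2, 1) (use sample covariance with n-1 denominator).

Step 1 — sample mean vector:
  mean(U) = (8 + 2 + 5 + 7 + 4) / 5 = 26/5 = 5.2
  mean(V) = (3 + 9 + 6 + 2 + 6) / 5 = 26/5 = 5.2
  x̄ = (5.2, 5.2),  deviation x̄ - mu_0 = (5.2, 5.2) - (2, 1) = (3.2, 4.2).

Step 2 — sample covariance matrix, S[i,j] = (1/(n-1)) · Σ_k (x_{k,i} - mean_i) · (x_{k,j} - mean_j), divisor n-1 = 4:
  S[U,U] = ((2.8)·(2.8) + (-3.2)·(-3.2) + (-0.2)·(-0.2) + (1.8)·(1.8) + (-1.2)·(-1.2)) / 4 = 22.8/4 = 5.7
  S[U,V] = ((2.8)·(-2.2) + (-3.2)·(3.8) + (-0.2)·(0.8) + (1.8)·(-3.2) + (-1.2)·(0.8)) / 4 = -25.2/4 = -6.3
  S[V,V] = ((-2.2)·(-2.2) + (3.8)·(3.8) + (0.8)·(0.8) + (-3.2)·(-3.2) + (0.8)·(0.8)) / 4 = 30.8/4 = 7.7
  S = [[5.7, -6.3],
 [-6.3, 7.7]].

Step 3 — invert S. det(S) = 5.7·7.7 - (-6.3)² = 4.2.
  S^{-1} = (1/det) · [[d, -b], [-b, a]] = [[1.8333, 1.5],
 [1.5, 1.3571]].

Step 4 — quadratic form (x̄ - mu_0)^T · S^{-1} · (x̄ - mu_0):
  S^{-1} · (x̄ - mu_0) = (12.1667, 10.5),
  (x̄ - mu_0)^T · [...] = (3.2)·(12.1667) + (4.2)·(10.5) = 83.0333.

Step 5 — scale by n: T² = 5 · 83.0333 = 415.1667.

T² ≈ 415.1667


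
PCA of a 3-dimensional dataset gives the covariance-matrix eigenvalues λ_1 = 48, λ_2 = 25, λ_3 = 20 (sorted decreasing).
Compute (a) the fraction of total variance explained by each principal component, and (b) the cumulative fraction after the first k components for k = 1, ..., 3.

Step 1 — total variance = trace(Sigma) = Σ λ_i = 48 + 25 + 20 = 93.

Step 2 — fraction explained by component i = λ_i / Σ λ:
  PC1: 48/93 = 0.5161
  PC2: 25/93 = 0.2688
  PC3: 20/93 = 0.2151

Step 3 — cumulative fraction after k components = (λ_1 + ... + λ_k) / Σ λ:
  k = 1: 48/93 = 0.5161
  k = 2: (48 + 25)/93 = 73/93 = 0.7849
  k = 3: (48 + 25 + 20)/93 = 93/93 = 1

Summary (fraction, with percent):

explained: PC1 0.5161 (51.61%), PC2 0.2688 (26.88%), PC3 0.2151 (21.51%);  cumulative: 0.5161, 0.7849, 1


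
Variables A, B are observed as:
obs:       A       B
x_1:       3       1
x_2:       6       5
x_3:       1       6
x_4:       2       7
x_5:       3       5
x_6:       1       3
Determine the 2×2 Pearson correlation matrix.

Step 1 — column means:
  mean(A) = (3 + 6 + 1 + 2 + 3 + 1) / 6 = 16/6 = 2.6667
  mean(B) = (1 + 5 + 6 + 7 + 5 + 3) / 6 = 27/6 = 4.5

Step 2 — sample variances and covariances s[i,j] = (1/(n-1)) · Σ_k (x_{k,i} - mean_i) · (x_{k,j} - mean_j), with n-1 = 5:
  s[A,A] = ((0.3333)·(0.3333) + (3.3333)·(3.3333) + (-1.6667)·(-1.6667) + (-0.6667)·(-0.6667) + (0.3333)·(0.3333) + (-1.6667)·(-1.6667)) / 5 = 17.3333/5 = 3.4667
  s[A,B] = ((0.3333)·(-3.5) + (3.3333)·(0.5) + (-1.6667)·(1.5) + (-0.6667)·(2.5) + (0.3333)·(0.5) + (-1.6667)·(-1.5)) / 5 = -1/5 = -0.2
  s[B,B] = ((-3.5)·(-3.5) + (0.5)·(0.5) + (1.5)·(1.5) + (2.5)·(2.5) + (0.5)·(0.5) + (-1.5)·(-1.5)) / 5 = 23.5/5 = 4.7
  Sample standard deviations s_i = √(s[i,i]):
  s(A) = √(3.4667) = 1.8619
  s(B) = √(4.7) = 2.1679

Step 3 — r_{ij} = s_{ij} / (s_i · s_j):
  r[A,A] = 1 (diagonal).
  r[A,B] = -0.2 / (1.8619 · 2.1679) = -0.2 / 4.0365 = -0.0495
  r[B,B] = 1 (diagonal).

R is symmetric with unit diagonal. Assembling:

R = [[1, -0.0495],
 [-0.0495, 1]]


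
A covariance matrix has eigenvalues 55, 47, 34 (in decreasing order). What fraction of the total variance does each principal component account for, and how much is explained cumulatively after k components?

Step 1 — total variance = trace(Sigma) = Σ λ_i = 55 + 47 + 34 = 136.

Step 2 — fraction explained by component i = λ_i / Σ λ:
  PC1: 55/136 = 0.4044
  PC2: 47/136 = 0.3456
  PC3: 34/136 = 0.25

Step 3 — cumulative fraction after k components = (λ_1 + ... + λ_k) / Σ λ:
  k = 1: 55/136 = 0.4044
  k = 2: (55 + 47)/136 = 102/136 = 0.75
  k = 3: (55 + 47 + 34)/136 = 136/136 = 1

Summary (fraction, with percent):

explained: PC1 0.4044 (40.44%), PC2 0.3456 (34.56%), PC3 0.25 (25%);  cumulative: 0.4044, 0.75, 1


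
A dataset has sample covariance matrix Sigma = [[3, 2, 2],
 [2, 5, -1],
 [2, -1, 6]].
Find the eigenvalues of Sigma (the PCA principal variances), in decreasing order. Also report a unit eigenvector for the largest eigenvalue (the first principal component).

Step 1 — characteristic polynomial p(λ) = det(λI - Sigma) = λ³ - tr·λ² + c_1·λ - det, where tr = trace, c_1 = sum of the principal 2×2 minors, det = det(Sigma):
  tr = 3 + 5 + 6 = 14,
  c_1 = (3·5 - (2)²) + (3·6 - (2)²) + (5·6 - (-1)²) = 11 + 14 + 29 = 54,
  det = 3·(5·6 - (-1)²) - (2)·((2)·6 - (-1)·(2)) + (2)·((2)·(-1) - 5·(2)) = 3·(29) - (2)·(14) + (2)·(-12) = 35.
  So p(λ) = λ³ - 14λ² + 54λ - 35.
Step 2 — look for an integer root (rational root theorem: any rational root is an integer divisor of 35). Testing λ = 7:
  p(7) = 343 - 686 + 378 - 35 = 0  ✓
  Dividing out (λ - 7): p(λ) = (λ - 7)(λ² - 7λ + 5).
Step 3 — remaining eigenvalues from the quadratic λ² - 7λ + 5 = 0:
  Δ = 7² - 4·5 = 49 - 20 = 29,  λ = (7 ± √29)/2 = (7 ± 5.3852)/2 ≈ 6.1926 or 0.8074.
  Sorted: λ_1 = 7,  λ_2 = 6.1926,  λ_3 = 0.8074  (check: sum = 14 = tr ✓).

Step 4 — unit eigenvector for λ_1 = 7: v spans the null space of (Sigma - λ_1 I), whose rows are
  r_1 = (-4, 2, 2),  r_2 = (2, -2, -1),  r_3 = (2, -1, -1).
  v is orthogonal to every row, so take v ∝ r_1 × r_2 = ((2)·(-1) - (2)·(-2), (2)·(2) - (-4)·(-1), (-4)·(-2) - (2)·(2)) = (2, 0, 4).
  Rescale (divide by 2): u = (1, 0, 2).
  ||u|| = √((1)² + (0)² + (2)²) = √(5) ≈ 2.2361,  v_1 = u/||u|| ≈ (0.4472, 0, 0.8944) (||v_1|| = 1).

λ_1 = 7,  λ_2 = 6.1926,  λ_3 = 0.8074;  v_1 ≈ (0.4472, 0, 0.8944)


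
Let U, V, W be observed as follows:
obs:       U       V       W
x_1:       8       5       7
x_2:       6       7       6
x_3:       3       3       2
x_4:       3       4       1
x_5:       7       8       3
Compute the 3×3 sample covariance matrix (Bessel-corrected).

Step 1 — column means:
  mean(U) = (8 + 6 + 3 + 3 + 7) / 5 = 27/5 = 5.4
  mean(V) = (5 + 7 + 3 + 4 + 8) / 5 = 27/5 = 5.4
  mean(W) = (7 + 6 + 2 + 1 + 3) / 5 = 19/5 = 3.8

Step 2 — sample covariance S[i,j] = (1/(n-1)) · Σ_k (x_{k,i} - mean_i) · (x_{k,j} - mean_j), with n-1 = 4.
  S[U,U] = ((2.6)·(2.6) + (0.6)·(0.6) + (-2.4)·(-2.4) + (-2.4)·(-2.4) + (1.6)·(1.6)) / 4 = 21.2/4 = 5.3
  S[U,V] = ((2.6)·(-0.4) + (0.6)·(1.6) + (-2.4)·(-2.4) + (-2.4)·(-1.4) + (1.6)·(2.6)) / 4 = 13.2/4 = 3.3
  S[U,W] = ((2.6)·(3.2) + (0.6)·(2.2) + (-2.4)·(-1.8) + (-2.4)·(-2.8) + (1.6)·(-0.8)) / 4 = 19.4/4 = 4.85
  S[V,V] = ((-0.4)·(-0.4) + (1.6)·(1.6) + (-2.4)·(-2.4) + (-1.4)·(-1.4) + (2.6)·(2.6)) / 4 = 17.2/4 = 4.3
  S[V,W] = ((-0.4)·(3.2) + (1.6)·(2.2) + (-2.4)·(-1.8) + (-1.4)·(-2.8) + (2.6)·(-0.8)) / 4 = 8.4/4 = 2.1
  S[W,W] = ((3.2)·(3.2) + (2.2)·(2.2) + (-1.8)·(-1.8) + (-2.8)·(-2.8) + (-0.8)·(-0.8)) / 4 = 26.8/4 = 6.7

S is symmetric (S[j,i] = S[i,j]). Assembling:

S = [[5.3, 3.3, 4.85],
 [3.3, 4.3, 2.1],
 [4.85, 2.1, 6.7]]


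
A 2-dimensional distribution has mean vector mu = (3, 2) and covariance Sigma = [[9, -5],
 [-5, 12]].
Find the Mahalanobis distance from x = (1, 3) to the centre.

Step 1 — centre the observation: (x - mu) = (-2, 1).

Step 2 — invert Sigma. det(Sigma) = 9·12 - (-5)² = 83.
  Sigma^{-1} = (1/det) · [[d, -b], [-b, a]] = [[0.1446, 0.0602],
 [0.0602, 0.1084]].

Step 3 — form the quadratic (x - mu)^T · Sigma^{-1} · (x - mu):
  Sigma^{-1} · (x - mu) = (-0.2289, -0.012).
  (x - mu)^T · [Sigma^{-1} · (x - mu)] = (-2)·(-0.2289) + (1)·(-0.012) = 0.4458.

Step 4 — take square root: d = √(0.4458) ≈ 0.6677.

d(x, mu) = √(0.4458) ≈ 0.6677
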